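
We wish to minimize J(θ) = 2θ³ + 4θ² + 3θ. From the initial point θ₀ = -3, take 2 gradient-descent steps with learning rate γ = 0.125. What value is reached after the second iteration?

-38.44921875

J′(θ) = 6θ² + 8θ + 3
θ₁ = -3 − 0.125·33 = -7.125
θ₂ = -7.125 − 0.125·250.59375 = -38.44921875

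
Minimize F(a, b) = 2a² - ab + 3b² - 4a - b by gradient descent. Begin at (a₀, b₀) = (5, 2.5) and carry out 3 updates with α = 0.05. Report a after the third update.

3.2950625

∇F = (4a - b - 4, -a + 6b - 1)
Step 1: at (5, 2.5), ∇F = (13.5, 9) → (5, 2.5) − 0.05·(13.5, 9) = (4.325, 2.05)
Step 2: at (4.325, 2.05), ∇F = (11.25, 6.975) → (4.325, 2.05) − 0.05·(11.25, 6.975) = (3.7625, 1.70125)
Step 3: at (3.7625, 1.70125), ∇F = (9.34875, 5.445) → (3.7625, 1.70125) − 0.05·(9.34875, 5.445) = (3.2950625, 1.429)
a = 3.2950625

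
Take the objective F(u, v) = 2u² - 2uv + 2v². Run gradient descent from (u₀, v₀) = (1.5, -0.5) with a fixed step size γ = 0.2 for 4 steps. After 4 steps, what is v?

∇F = (4u - 2v, -2u + 4v)
(u₁, v₁) = (1.5, -0.5) − 0.2·(7, -5) = (0.1, 0.5)
(u₂, v₂) = (0.1, 0.5) − 0.2·(-0.6, 1.8) = (0.22, 0.14)
(u₃, v₃) = (0.22, 0.14) − 0.2·(0.6, 0.12) = (0.1, 0.116)
(u₄, v₄) = (0.1, 0.116) − 0.2·(0.168, 0.264) = (0.0664, 0.0632)
v = 0.0632

0.0632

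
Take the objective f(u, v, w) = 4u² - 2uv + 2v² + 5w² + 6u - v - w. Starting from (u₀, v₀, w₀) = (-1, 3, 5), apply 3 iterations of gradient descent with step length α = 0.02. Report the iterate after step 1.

∇f = (8u - 2v + 6, -2u + 4v - 1, 10w - 1)
Step 1: at (-1, 3, 5), ∇f = (-8, 13, 49) → (-1, 3, 5) − 0.02·(-8, 13, 49) = (-0.84, 2.74, 4.02)

(-0.84, 2.74, 4.02)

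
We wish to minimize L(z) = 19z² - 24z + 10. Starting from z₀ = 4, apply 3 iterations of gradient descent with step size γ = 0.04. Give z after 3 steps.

L′(z) = 38z - 24
z₁ = 4 − 0.04·128 = -1.12
z₂ = -1.12 − 0.04·(-66.56) = 1.5424
z₃ = 1.5424 − 0.04·34.6112 = 0.157952

0.157952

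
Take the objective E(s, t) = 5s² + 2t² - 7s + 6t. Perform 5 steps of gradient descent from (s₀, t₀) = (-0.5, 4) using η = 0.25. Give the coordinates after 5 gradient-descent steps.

∇E = (10s - 7, 4t + 6)
Step 1: at (-0.5, 4), ∇E = (-12, 22) → (-0.5, 4) − 0.25·(-12, 22) = (2.5, -1.5)
Step 2: at (2.5, -1.5), ∇E = (18, 0) → (2.5, -1.5) − 0.25·(18, 0) = (-2, -1.5)
Step 3: at (-2, -1.5), ∇E = (-27, 0) → (-2, -1.5) − 0.25·(-27, 0) = (4.75, -1.5)
Step 4: at (4.75, -1.5), ∇E = (40.5, 0) → (4.75, -1.5) − 0.25·(40.5, 0) = (-5.375, -1.5)
Step 5: at (-5.375, -1.5), ∇E = (-60.75, 0) → (-5.375, -1.5) − 0.25·(-60.75, 0) = (9.8125, -1.5)

(9.8125, -1.5)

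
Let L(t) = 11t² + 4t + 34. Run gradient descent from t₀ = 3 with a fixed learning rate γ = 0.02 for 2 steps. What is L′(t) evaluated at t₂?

21.952

L′(t) = 22t + 4
t₁ = 3 − 0.02·70 = 1.6
t₂ = 1.6 − 0.02·39.2 = 0.816
L′(t) at (0.816) = 21.952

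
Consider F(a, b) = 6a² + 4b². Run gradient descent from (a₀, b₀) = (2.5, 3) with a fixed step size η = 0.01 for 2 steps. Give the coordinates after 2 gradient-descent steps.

(1.936, 2.5392)

∇F = (12a, 8b)
Step 1: at (2.5, 3), ∇F = (30, 24) → (2.5, 3) − 0.01·(30, 24) = (2.2, 2.76)
Step 2: at (2.2, 2.76), ∇F = (26.4, 22.08) → (2.2, 2.76) − 0.01·(26.4, 22.08) = (1.936, 2.5392)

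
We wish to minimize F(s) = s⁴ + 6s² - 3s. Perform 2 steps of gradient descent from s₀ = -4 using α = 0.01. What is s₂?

F′(s) = 4s³ + 12s - 3
s₁ = -4 − 0.01·(-307) = -0.93
s₂ = -0.93 − 0.01·(-17.377428) = -0.75622572

-0.75622572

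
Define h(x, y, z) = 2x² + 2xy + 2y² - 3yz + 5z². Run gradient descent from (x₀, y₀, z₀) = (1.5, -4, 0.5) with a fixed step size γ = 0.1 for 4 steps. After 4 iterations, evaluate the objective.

∇h = (4x + 2y, 2x + 4y - 3z, -3y + 10z)
(x₁, y₁, z₁) = (1.5, -4, 0.5) − 0.1·(-2, -14.5, 17) = (1.7, -2.55, -1.2)
(x₂, y₂, z₂) = (1.7, -2.55, -1.2) − 0.1·(1.7, -3.2, -4.35) = (1.53, -2.23, -0.765)
(x₃, y₃, z₃) = (1.53, -2.23, -0.765) − 0.1·(1.66, -3.565, -0.96) = (1.364, -1.8735, -0.669)
(x₄, y₄, z₄) = (1.364, -1.8735, -0.669) − 0.1·(1.709, -2.759, -1.0695) = (1.1931, -1.5976, -0.56205)
h(1.1931, -1.5976, -0.56205) = 3.0251413925

3.0251413925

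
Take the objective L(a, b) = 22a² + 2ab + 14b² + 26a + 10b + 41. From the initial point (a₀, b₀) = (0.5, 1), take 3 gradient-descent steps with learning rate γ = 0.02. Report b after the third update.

-0.213056

∇L = (44a + 2b + 26, 2a + 28b + 10)
(a₁, b₁) = (0.5, 1) − 0.02·(50, 39) = (-0.5, 0.22)
(a₂, b₂) = (-0.5, 0.22) − 0.02·(4.44, 15.16) = (-0.5888, -0.0832)
(a₃, b₃) = (-0.5888, -0.0832) − 0.02·(-0.0736, 6.4928) = (-0.587328, -0.213056)
b = -0.213056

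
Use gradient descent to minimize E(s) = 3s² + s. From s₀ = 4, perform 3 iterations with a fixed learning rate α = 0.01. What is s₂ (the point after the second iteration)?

3.515

E′(s) = 6s + 1
Step 1: E′(4) = 25; s₁ = 4 − 0.01·25 = 3.75
Step 2: E′(3.75) = 23.5; s₂ = 3.75 − 0.01·23.5 = 3.515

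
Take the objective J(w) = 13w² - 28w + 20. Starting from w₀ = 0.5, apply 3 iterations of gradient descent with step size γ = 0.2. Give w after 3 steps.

J′(w) = 26w - 28
Step 1: J′(0.5) = -15; w₁ = 0.5 − 0.2·(-15) = 3.5
Step 2: J′(3.5) = 63; w₂ = 3.5 − 0.2·63 = -9.1
Step 3: J′(-9.1) = -264.6; w₃ = -9.1 − 0.2·(-264.6) = 43.82

43.82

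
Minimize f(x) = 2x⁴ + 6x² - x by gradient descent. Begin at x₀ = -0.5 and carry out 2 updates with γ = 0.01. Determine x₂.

f′(x) = 8x³ + 12x - 1
Step 1: f′(-0.5) = -8; x₁ = -0.5 − 0.01·(-8) = -0.42
Step 2: f′(-0.42) = -6.632704; x₂ = -0.42 − 0.01·(-6.632704) = -0.35367296

-0.35367296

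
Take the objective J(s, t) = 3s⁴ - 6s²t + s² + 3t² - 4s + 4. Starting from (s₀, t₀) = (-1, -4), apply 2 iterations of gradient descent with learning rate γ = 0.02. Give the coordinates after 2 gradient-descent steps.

(0.11821568, -2.979712)

∇J = (12s³ - 12st + 2s - 4, -6s² + 6t)
Step 1: at (-1, -4), ∇J = (-66, -30) → (-1, -4) − 0.02·(-66, -30) = (0.32, -3.4)
Step 2: at (0.32, -3.4), ∇J = (10.089216, -21.0144) → (0.32, -3.4) − 0.02·(10.089216, -21.0144) = (0.11821568, -2.979712)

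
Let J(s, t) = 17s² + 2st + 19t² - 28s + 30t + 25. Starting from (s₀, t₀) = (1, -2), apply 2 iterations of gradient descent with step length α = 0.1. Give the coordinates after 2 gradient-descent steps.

(0.4, -9.88)

∇J = (34s + 2t - 28, 2s + 38t + 30)
Step 1: at (1, -2), ∇J = (2, -44) → (1, -2) − 0.1·(2, -44) = (0.8, 2.4)
Step 2: at (0.8, 2.4), ∇J = (4, 122.8) → (0.8, 2.4) − 0.1·(4, 122.8) = (0.4, -9.88)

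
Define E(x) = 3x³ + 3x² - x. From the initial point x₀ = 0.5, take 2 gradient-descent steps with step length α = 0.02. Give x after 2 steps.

E′(x) = 9x² + 6x - 1
x₁ = 0.5 − 0.02·4.25 = 0.415
x₂ = 0.415 − 0.02·3.040025 = 0.3541995

0.3541995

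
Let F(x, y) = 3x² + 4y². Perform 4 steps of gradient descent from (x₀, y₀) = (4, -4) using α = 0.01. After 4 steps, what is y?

-2.86557184

∇F = (6x, 8y)
Step 1: at (4, -4), ∇F = (24, -32) → (4, -4) − 0.01·(24, -32) = (3.76, -3.68)
Step 2: at (3.76, -3.68), ∇F = (22.56, -29.44) → (3.76, -3.68) − 0.01·(22.56, -29.44) = (3.5344, -3.3856)
Step 3: at (3.5344, -3.3856), ∇F = (21.2064, -27.0848) → (3.5344, -3.3856) − 0.01·(21.2064, -27.0848) = (3.322336, -3.114752)
Step 4: at (3.322336, -3.114752), ∇F = (19.934016, -24.918016) → (3.322336, -3.114752) − 0.01·(19.934016, -24.918016) = (3.12299584, -2.86557184)
y = -2.86557184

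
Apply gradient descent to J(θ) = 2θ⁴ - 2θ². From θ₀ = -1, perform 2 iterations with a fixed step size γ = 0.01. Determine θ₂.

-0.92762112

J′(θ) = 8θ³ - 4θ
θ₁ = -1 − 0.01·(-4) = -0.96
θ₂ = -0.96 − 0.01·(-3.237888) = -0.92762112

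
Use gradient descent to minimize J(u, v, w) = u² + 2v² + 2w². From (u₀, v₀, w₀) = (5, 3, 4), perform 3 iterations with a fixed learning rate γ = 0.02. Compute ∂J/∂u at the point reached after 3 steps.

∇J = (2u, 4v, 4w)
Step 1: at (5, 3, 4), ∇J = (10, 12, 16) → (5, 3, 4) − 0.02·(10, 12, 16) = (4.8, 2.76, 3.68)
Step 2: at (4.8, 2.76, 3.68), ∇J = (9.6, 11.04, 14.72) → (4.8, 2.76, 3.68) − 0.02·(9.6, 11.04, 14.72) = (4.608, 2.5392, 3.3856)
Step 3: at (4.608, 2.5392, 3.3856), ∇J = (9.216, 10.1568, 13.5424) → (4.608, 2.5392, 3.3856) − 0.02·(9.216, 10.1568, 13.5424) = (4.42368, 2.336064, 3.114752)
∂J/∂u at (4.42368, 2.336064, 3.114752) = 8.84736

8.84736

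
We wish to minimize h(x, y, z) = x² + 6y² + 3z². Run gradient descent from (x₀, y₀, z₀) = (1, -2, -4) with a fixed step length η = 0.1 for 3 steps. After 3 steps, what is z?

∇h = (2x, 12y, 6z)
Step 1: at (1, -2, -4), ∇h = (2, -24, -24) → (1, -2, -4) − 0.1·(2, -24, -24) = (0.8, 0.4, -1.6)
Step 2: at (0.8, 0.4, -1.6), ∇h = (1.6, 4.8, -9.6) → (0.8, 0.4, -1.6) − 0.1·(1.6, 4.8, -9.6) = (0.64, -0.08, -0.64)
Step 3: at (0.64, -0.08, -0.64), ∇h = (1.28, -0.96, -3.84) → (0.64, -0.08, -0.64) − 0.1·(1.28, -0.96, -3.84) = (0.512, 0.016, -0.256)
z = -0.256

-0.256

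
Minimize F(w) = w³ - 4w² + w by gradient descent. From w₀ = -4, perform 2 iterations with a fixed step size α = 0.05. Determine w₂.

F′(w) = 3w² - 8w + 1
w₁ = -4 − 0.05·81 = -8.05
w₂ = -8.05 − 0.05·259.8075 = -21.040375

-21.040375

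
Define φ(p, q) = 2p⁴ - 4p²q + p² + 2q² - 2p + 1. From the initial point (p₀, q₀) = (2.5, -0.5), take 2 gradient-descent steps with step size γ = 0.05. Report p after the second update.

∇φ = (8p³ - 8pq + 2p - 2, -4p² + 4q)
Step 1: at (2.5, -0.5), ∇φ = (138, -27) → (2.5, -0.5) − 0.05·(138, -27) = (-4.4, 0.85)
Step 2: at (-4.4, 0.85), ∇φ = (-662.352, -74.04) → (-4.4, 0.85) − 0.05·(-662.352, -74.04) = (28.7176, 4.552)
p = 28.7176

28.7176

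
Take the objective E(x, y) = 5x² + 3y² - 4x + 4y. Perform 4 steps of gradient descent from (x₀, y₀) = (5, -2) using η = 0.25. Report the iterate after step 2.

∇E = (10x - 4, 6y + 4)
(x₁, y₁) = (5, -2) − 0.25·(46, -8) = (-6.5, 0)
(x₂, y₂) = (-6.5, 0) − 0.25·(-69, 4) = (10.75, -1)

(10.75, -1)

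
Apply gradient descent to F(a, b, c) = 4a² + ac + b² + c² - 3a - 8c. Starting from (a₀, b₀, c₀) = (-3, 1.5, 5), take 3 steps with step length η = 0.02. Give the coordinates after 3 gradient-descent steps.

∇F = (8a + c - 3, 2b, a + 2c - 8)
Step 1: at (-3, 1.5, 5), ∇F = (-22, 3, -1) → (-3, 1.5, 5) − 0.02·(-22, 3, -1) = (-2.56, 1.44, 5.02)
Step 2: at (-2.56, 1.44, 5.02), ∇F = (-18.46, 2.88, -0.52) → (-2.56, 1.44, 5.02) − 0.02·(-18.46, 2.88, -0.52) = (-2.1908, 1.3824, 5.0304)
Step 3: at (-2.1908, 1.3824, 5.0304), ∇F = (-15.496, 2.7648, -0.13) → (-2.1908, 1.3824, 5.0304) − 0.02·(-15.496, 2.7648, -0.13) = (-1.88088, 1.327104, 5.033)

(-1.88088, 1.327104, 5.033)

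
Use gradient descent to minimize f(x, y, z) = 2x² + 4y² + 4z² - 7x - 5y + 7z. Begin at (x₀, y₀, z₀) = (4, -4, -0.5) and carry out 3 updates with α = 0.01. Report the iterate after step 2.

∇f = (4x - 7, 8y - 5, 8z + 7)
(x₁, y₁, z₁) = (4, -4, -0.5) − 0.01·(9, -37, 3) = (3.91, -3.63, -0.53)
(x₂, y₂, z₂) = (3.91, -3.63, -0.53) − 0.01·(8.64, -34.04, 2.76) = (3.8236, -3.2896, -0.5576)

(3.8236, -3.2896, -0.5576)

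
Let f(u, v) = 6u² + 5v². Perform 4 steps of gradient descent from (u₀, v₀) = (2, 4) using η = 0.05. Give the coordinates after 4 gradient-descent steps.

(0.0512, 0.25)

∇f = (12u, 10v)
Step 1: at (2, 4), ∇f = (24, 40) → (2, 4) − 0.05·(24, 40) = (0.8, 2)
Step 2: at (0.8, 2), ∇f = (9.6, 20) → (0.8, 2) − 0.05·(9.6, 20) = (0.32, 1)
Step 3: at (0.32, 1), ∇f = (3.84, 10) → (0.32, 1) − 0.05·(3.84, 10) = (0.128, 0.5)
Step 4: at (0.128, 0.5), ∇f = (1.536, 5) → (0.128, 0.5) − 0.05·(1.536, 5) = (0.0512, 0.25)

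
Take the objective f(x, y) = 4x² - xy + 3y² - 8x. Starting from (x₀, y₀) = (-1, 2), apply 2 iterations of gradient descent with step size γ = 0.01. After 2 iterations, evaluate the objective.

17.29588316

∇f = (8x - y - 8, -x + 6y)
(x₁, y₁) = (-1, 2) − 0.01·(-18, 13) = (-0.82, 1.87)
(x₂, y₂) = (-0.82, 1.87) − 0.01·(-16.43, 12.04) = (-0.6557, 1.7496)
f(-0.6557, 1.7496) = 17.29588316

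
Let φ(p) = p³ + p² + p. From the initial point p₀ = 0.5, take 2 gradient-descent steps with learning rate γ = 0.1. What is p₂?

0.0648125

φ′(p) = 3p² + 2p + 1
p₁ = 0.5 − 0.1·2.75 = 0.225
p₂ = 0.225 − 0.1·1.601875 = 0.0648125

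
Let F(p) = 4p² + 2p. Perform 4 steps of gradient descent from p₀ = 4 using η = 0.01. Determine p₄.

F′(p) = 8p + 2
p₁ = 4 − 0.01·34 = 3.66
p₂ = 3.66 − 0.01·31.28 = 3.3472
p₃ = 3.3472 − 0.01·28.7776 = 3.059424
p₄ = 3.059424 − 0.01·26.475392 = 2.79467008

2.79467008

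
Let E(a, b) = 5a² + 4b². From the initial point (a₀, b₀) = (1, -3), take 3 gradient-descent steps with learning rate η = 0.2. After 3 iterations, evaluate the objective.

∇E = (10a, 8b)
(a₁, b₁) = (1, -3) − 0.2·(10, -24) = (-1, 1.8)
(a₂, b₂) = (-1, 1.8) − 0.2·(-10, 14.4) = (1, -1.08)
(a₃, b₃) = (1, -1.08) − 0.2·(10, -8.64) = (-1, 0.648)
E(-1, 0.648) = 6.679616

6.679616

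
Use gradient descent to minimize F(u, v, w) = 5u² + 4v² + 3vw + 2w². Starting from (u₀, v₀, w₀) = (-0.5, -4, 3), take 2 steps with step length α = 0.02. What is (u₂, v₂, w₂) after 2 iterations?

∇F = (10u, 8v + 3w, 3v + 4w)
(u₁, v₁, w₁) = (-0.5, -4, 3) − 0.02·(-5, -23, 0) = (-0.4, -3.54, 3)
(u₂, v₂, w₂) = (-0.4, -3.54, 3) − 0.02·(-4, -19.32, 1.38) = (-0.32, -3.1536, 2.9724)

(-0.32, -3.1536, 2.9724)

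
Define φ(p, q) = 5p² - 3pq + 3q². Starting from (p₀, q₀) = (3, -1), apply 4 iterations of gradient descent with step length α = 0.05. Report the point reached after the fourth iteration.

∇φ = (10p - 3q, -3p + 6q)
Step 1: at (3, -1), ∇φ = (33, -15) → (3, -1) − 0.05·(33, -15) = (1.35, -0.25)
Step 2: at (1.35, -0.25), ∇φ = (14.25, -5.55) → (1.35, -0.25) − 0.05·(14.25, -5.55) = (0.6375, 0.0275)
Step 3: at (0.6375, 0.0275), ∇φ = (6.2925, -1.7475) → (0.6375, 0.0275) − 0.05·(6.2925, -1.7475) = (0.322875, 0.114875)
Step 4: at (0.322875, 0.114875), ∇φ = (2.884125, -0.279375) → (0.322875, 0.114875) − 0.05·(2.884125, -0.279375) = (0.17866875, 0.12884375)

(0.17866875, 0.12884375)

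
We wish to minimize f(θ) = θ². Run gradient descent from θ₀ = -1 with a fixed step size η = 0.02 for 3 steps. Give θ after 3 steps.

-0.884736

f′(θ) = 2θ
θ₁ = -1 − 0.02·(-2) = -0.96
θ₂ = -0.96 − 0.02·(-1.92) = -0.9216
θ₃ = -0.9216 − 0.02·(-1.8432) = -0.884736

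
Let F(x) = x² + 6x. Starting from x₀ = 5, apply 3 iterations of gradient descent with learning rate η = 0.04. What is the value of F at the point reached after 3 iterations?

29.806720086016

F′(x) = 2x + 6
x₁ = 5 − 0.04·16 = 4.36
x₂ = 4.36 − 0.04·14.72 = 3.7712
x₃ = 3.7712 − 0.04·13.5424 = 3.229504
F(3.229504) = 29.806720086016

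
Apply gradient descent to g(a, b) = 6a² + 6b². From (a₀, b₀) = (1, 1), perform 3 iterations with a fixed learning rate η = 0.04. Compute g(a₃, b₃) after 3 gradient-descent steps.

∇g = (12a, 12b)
(a₁, b₁) = (1, 1) − 0.04·(12, 12) = (0.52, 0.52)
(a₂, b₂) = (0.52, 0.52) − 0.04·(6.24, 6.24) = (0.2704, 0.2704)
(a₃, b₃) = (0.2704, 0.2704) − 0.04·(3.2448, 3.2448) = (0.140608, 0.140608)
g(0.140608, 0.140608) = 0.237247315968

0.237247315968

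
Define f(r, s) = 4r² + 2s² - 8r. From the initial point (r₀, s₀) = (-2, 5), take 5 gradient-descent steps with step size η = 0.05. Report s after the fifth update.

1.6384

∇f = (8r - 8, 4s)
(r₁, s₁) = (-2, 5) − 0.05·(-24, 20) = (-0.8, 4)
(r₂, s₂) = (-0.8, 4) − 0.05·(-14.4, 16) = (-0.08, 3.2)
(r₃, s₃) = (-0.08, 3.2) − 0.05·(-8.64, 12.8) = (0.352, 2.56)
(r₄, s₄) = (0.352, 2.56) − 0.05·(-5.184, 10.24) = (0.6112, 2.048)
(r₅, s₅) = (0.6112, 2.048) − 0.05·(-3.1104, 8.192) = (0.76672, 1.6384)
s = 1.6384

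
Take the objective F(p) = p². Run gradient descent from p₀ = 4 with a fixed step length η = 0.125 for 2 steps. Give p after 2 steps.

2.25

F′(p) = 2p
Step 1: F′(4) = 8; p₁ = 4 − 0.125·8 = 3
Step 2: F′(3) = 6; p₂ = 3 − 0.125·6 = 2.25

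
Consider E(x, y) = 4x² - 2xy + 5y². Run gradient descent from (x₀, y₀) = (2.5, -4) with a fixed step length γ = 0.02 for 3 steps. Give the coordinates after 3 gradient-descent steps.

(1.168608, -1.861696)

∇E = (8x - 2y, -2x + 10y)
Step 1: at (2.5, -4), ∇E = (28, -45) → (2.5, -4) − 0.02·(28, -45) = (1.94, -3.1)
Step 2: at (1.94, -3.1), ∇E = (21.72, -34.88) → (1.94, -3.1) − 0.02·(21.72, -34.88) = (1.5056, -2.4024)
Step 3: at (1.5056, -2.4024), ∇E = (16.8496, -27.0352) → (1.5056, -2.4024) − 0.02·(16.8496, -27.0352) = (1.168608, -1.861696)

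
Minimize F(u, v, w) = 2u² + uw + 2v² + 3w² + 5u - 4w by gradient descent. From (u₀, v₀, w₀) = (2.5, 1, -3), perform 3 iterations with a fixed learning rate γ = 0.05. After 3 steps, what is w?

-0.7873125

∇F = (4u + w + 5, 4v, u + 6w - 4)
(u₁, v₁, w₁) = (2.5, 1, -3) − 0.05·(12, 4, -19.5) = (1.9, 0.8, -2.025)
(u₂, v₂, w₂) = (1.9, 0.8, -2.025) − 0.05·(10.575, 3.2, -14.25) = (1.37125, 0.64, -1.3125)
(u₃, v₃, w₃) = (1.37125, 0.64, -1.3125) − 0.05·(9.1725, 2.56, -10.50375) = (0.912625, 0.512, -0.7873125)
w = -0.7873125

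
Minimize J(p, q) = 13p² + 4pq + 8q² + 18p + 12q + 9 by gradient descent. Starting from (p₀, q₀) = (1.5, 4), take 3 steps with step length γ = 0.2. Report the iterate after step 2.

∇J = (26p + 4q + 18, 4p + 16q + 12)
Step 1: at (1.5, 4), ∇J = (73, 82) → (1.5, 4) − 0.2·(73, 82) = (-13.1, -12.4)
Step 2: at (-13.1, -12.4), ∇J = (-372.2, -238.8) → (-13.1, -12.4) − 0.2·(-372.2, -238.8) = (61.34, 35.36)

(61.34, 35.36)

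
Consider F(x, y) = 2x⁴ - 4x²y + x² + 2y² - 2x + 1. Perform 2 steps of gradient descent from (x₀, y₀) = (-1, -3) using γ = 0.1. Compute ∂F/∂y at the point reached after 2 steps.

-856.05748736

∇F = (8x³ - 8xy + 2x - 2, -4x² + 4y)
(x₁, y₁) = (-1, -3) − 0.1·(-36, -16) = (2.6, -1.4)
(x₂, y₂) = (2.6, -1.4) − 0.1·(172.928, -32.64) = (-14.6928, 1.864)
∂F/∂y at (-14.6928, 1.864) = -856.05748736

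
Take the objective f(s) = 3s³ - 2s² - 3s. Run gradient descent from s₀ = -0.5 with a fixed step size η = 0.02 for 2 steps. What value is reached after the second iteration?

-0.5566125

f′(s) = 9s² - 4s - 3
s₁ = -0.5 − 0.02·1.25 = -0.525
s₂ = -0.525 − 0.02·1.580625 = -0.5566125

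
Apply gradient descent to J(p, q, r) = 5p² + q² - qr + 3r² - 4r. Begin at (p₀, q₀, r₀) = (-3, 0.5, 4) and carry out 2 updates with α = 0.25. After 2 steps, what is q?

∇J = (10p, 2q - r, -q + 6r - 4)
(p₁, q₁, r₁) = (-3, 0.5, 4) − 0.25·(-30, -3, 19.5) = (4.5, 1.25, -0.875)
(p₂, q₂, r₂) = (4.5, 1.25, -0.875) − 0.25·(45, 3.375, -10.5) = (-6.75, 0.40625, 1.75)
q = 0.40625

0.40625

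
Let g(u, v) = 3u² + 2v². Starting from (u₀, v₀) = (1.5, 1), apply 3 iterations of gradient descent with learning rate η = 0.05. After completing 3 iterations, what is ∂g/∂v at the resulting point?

∇g = (6u, 4v)
Step 1: at (1.5, 1), ∇g = (9, 4) → (1.5, 1) − 0.05·(9, 4) = (1.05, 0.8)
Step 2: at (1.05, 0.8), ∇g = (6.3, 3.2) → (1.05, 0.8) − 0.05·(6.3, 3.2) = (0.735, 0.64)
Step 3: at (0.735, 0.64), ∇g = (4.41, 2.56) → (0.735, 0.64) − 0.05·(4.41, 2.56) = (0.5145, 0.512)
∂g/∂v at (0.5145, 0.512) = 2.048

2.048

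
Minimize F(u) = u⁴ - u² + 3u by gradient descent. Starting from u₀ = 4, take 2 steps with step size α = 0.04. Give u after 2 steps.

28.61261824

F′(u) = 4u³ - 2u + 3
u₁ = 4 − 0.04·251 = -6.04
u₂ = -6.04 − 0.04·(-866.315456) = 28.61261824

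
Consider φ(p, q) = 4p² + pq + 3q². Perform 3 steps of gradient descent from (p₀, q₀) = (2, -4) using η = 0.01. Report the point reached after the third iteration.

(1.661728, -3.375354)

∇φ = (8p + q, p + 6q)
(p₁, q₁) = (2, -4) − 0.01·(12, -22) = (1.88, -3.78)
(p₂, q₂) = (1.88, -3.78) − 0.01·(11.26, -20.8) = (1.7674, -3.572)
(p₃, q₃) = (1.7674, -3.572) − 0.01·(10.5672, -19.6646) = (1.661728, -3.375354)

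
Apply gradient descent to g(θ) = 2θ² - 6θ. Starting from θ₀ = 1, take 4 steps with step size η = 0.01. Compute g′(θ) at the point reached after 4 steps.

-1.69869312

g′(θ) = 4θ - 6
Step 1: g′(1) = -2; θ₁ = 1 − 0.01·(-2) = 1.02
Step 2: g′(1.02) = -1.92; θ₂ = 1.02 − 0.01·(-1.92) = 1.0392
Step 3: g′(1.0392) = -1.8432; θ₃ = 1.0392 − 0.01·(-1.8432) = 1.057632
Step 4: g′(1.057632) = -1.769472; θ₄ = 1.057632 − 0.01·(-1.769472) = 1.07532672
g′(θ) at (1.07532672) = -1.69869312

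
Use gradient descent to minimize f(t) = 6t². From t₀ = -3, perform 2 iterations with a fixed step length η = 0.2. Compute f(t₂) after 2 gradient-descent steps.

207.4464

f′(t) = 12t
Step 1: f′(-3) = -36; t₁ = -3 − 0.2·(-36) = 4.2
Step 2: f′(4.2) = 50.4; t₂ = 4.2 − 0.2·50.4 = -5.88
f(-5.88) = 207.4464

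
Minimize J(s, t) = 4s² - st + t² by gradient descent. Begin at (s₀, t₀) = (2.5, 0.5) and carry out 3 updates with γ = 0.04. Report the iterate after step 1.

(1.72, 0.56)

∇J = (8s - t, -s + 2t)
Step 1: at (2.5, 0.5), ∇J = (19.5, -1.5) → (2.5, 0.5) − 0.04·(19.5, -1.5) = (1.72, 0.56)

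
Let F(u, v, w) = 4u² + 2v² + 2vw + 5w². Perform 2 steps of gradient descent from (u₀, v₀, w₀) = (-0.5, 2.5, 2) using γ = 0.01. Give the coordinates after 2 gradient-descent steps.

(-0.4232, 2.2306, 1.5278)

∇F = (8u, 4v + 2w, 2v + 10w)
Step 1: at (-0.5, 2.5, 2), ∇F = (-4, 14, 25) → (-0.5, 2.5, 2) − 0.01·(-4, 14, 25) = (-0.46, 2.36, 1.75)
Step 2: at (-0.46, 2.36, 1.75), ∇F = (-3.68, 12.94, 22.22) → (-0.46, 2.36, 1.75) − 0.01·(-3.68, 12.94, 22.22) = (-0.4232, 2.2306, 1.5278)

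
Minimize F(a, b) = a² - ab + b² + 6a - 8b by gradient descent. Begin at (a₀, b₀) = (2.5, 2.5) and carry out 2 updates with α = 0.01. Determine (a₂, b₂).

∇F = (2a - b + 6, -a + 2b - 8)
Step 1: at (2.5, 2.5), ∇F = (8.5, -5.5) → (2.5, 2.5) − 0.01·(8.5, -5.5) = (2.415, 2.555)
Step 2: at (2.415, 2.555), ∇F = (8.275, -5.305) → (2.415, 2.555) − 0.01·(8.275, -5.305) = (2.33225, 2.60805)

(2.33225, 2.60805)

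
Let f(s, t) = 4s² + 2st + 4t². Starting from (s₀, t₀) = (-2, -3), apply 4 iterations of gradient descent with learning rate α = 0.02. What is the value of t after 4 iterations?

-1.32384768

∇f = (8s + 2t, 2s + 8t)
(s₁, t₁) = (-2, -3) − 0.02·(-22, -28) = (-1.56, -2.44)
(s₂, t₂) = (-1.56, -2.44) − 0.02·(-17.36, -22.64) = (-1.2128, -1.9872)
(s₃, t₃) = (-1.2128, -1.9872) − 0.02·(-13.6768, -18.3232) = (-0.939264, -1.620736)
(s₄, t₄) = (-0.939264, -1.620736) − 0.02·(-10.755584, -14.844416) = (-0.72415232, -1.32384768)
t = -1.32384768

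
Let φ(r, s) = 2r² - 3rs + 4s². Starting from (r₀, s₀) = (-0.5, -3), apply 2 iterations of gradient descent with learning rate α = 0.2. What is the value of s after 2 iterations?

∇φ = (4r - 3s, -3r + 8s)
(r₁, s₁) = (-0.5, -3) − 0.2·(7, -22.5) = (-1.9, 1.5)
(r₂, s₂) = (-1.9, 1.5) − 0.2·(-12.1, 17.7) = (0.52, -2.04)
s = -2.04

-2.04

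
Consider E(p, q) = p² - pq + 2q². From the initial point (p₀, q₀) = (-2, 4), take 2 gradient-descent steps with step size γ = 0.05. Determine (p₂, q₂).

∇E = (2p - q, -p + 4q)
(p₁, q₁) = (-2, 4) − 0.05·(-8, 18) = (-1.6, 3.1)
(p₂, q₂) = (-1.6, 3.1) − 0.05·(-6.3, 14) = (-1.285, 2.4)

(-1.285, 2.4)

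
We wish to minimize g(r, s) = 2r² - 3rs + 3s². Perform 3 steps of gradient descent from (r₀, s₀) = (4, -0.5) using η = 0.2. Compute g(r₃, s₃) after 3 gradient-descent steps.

∇g = (4r - 3s, -3r + 6s)
Step 1: at (4, -0.5), ∇g = (17.5, -15) → (4, -0.5) − 0.2·(17.5, -15) = (0.5, 2.5)
Step 2: at (0.5, 2.5), ∇g = (-5.5, 13.5) → (0.5, 2.5) − 0.2·(-5.5, 13.5) = (1.6, -0.2)
Step 3: at (1.6, -0.2), ∇g = (7, -6) → (1.6, -0.2) − 0.2·(7, -6) = (0.2, 1)
g(0.2, 1) = 2.48

2.48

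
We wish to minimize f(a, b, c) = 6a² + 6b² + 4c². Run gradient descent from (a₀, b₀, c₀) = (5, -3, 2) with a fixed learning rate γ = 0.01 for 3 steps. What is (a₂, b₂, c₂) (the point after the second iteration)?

∇f = (12a, 12b, 8c)
Step 1: at (5, -3, 2), ∇f = (60, -36, 16) → (5, -3, 2) − 0.01·(60, -36, 16) = (4.4, -2.64, 1.84)
Step 2: at (4.4, -2.64, 1.84), ∇f = (52.8, -31.68, 14.72) → (4.4, -2.64, 1.84) − 0.01·(52.8, -31.68, 14.72) = (3.872, -2.3232, 1.6928)

(3.872, -2.3232, 1.6928)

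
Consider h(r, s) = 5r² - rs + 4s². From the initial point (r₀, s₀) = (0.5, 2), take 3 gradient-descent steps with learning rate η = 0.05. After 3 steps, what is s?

∇h = (10r - s, -r + 8s)
(r₁, s₁) = (0.5, 2) − 0.05·(3, 15.5) = (0.35, 1.225)
(r₂, s₂) = (0.35, 1.225) − 0.05·(2.275, 9.45) = (0.23625, 0.7525)
(r₃, s₃) = (0.23625, 0.7525) − 0.05·(1.61, 5.78375) = (0.15575, 0.4633125)
s = 0.4633125

0.4633125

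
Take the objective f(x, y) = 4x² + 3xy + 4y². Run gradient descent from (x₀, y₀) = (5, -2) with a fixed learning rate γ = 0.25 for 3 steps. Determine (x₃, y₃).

∇f = (8x + 3y, 3x + 8y)
(x₁, y₁) = (5, -2) − 0.25·(34, -1) = (-3.5, -1.75)
(x₂, y₂) = (-3.5, -1.75) − 0.25·(-33.25, -24.5) = (4.8125, 4.375)
(x₃, y₃) = (4.8125, 4.375) − 0.25·(51.625, 49.4375) = (-8.09375, -7.984375)

(-8.09375, -7.984375)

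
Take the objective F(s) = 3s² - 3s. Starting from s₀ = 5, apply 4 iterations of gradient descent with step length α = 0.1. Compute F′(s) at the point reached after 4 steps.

F′(s) = 6s - 3
s₁ = 5 − 0.1·27 = 2.3
s₂ = 2.3 − 0.1·10.8 = 1.22
s₃ = 1.22 − 0.1·4.32 = 0.788
s₄ = 0.788 − 0.1·1.728 = 0.6152
F′(s) at (0.6152) = 0.6912

0.6912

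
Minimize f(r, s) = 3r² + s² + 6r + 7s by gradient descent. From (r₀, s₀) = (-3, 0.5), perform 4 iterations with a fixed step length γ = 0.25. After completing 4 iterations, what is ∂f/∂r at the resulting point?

∇f = (6r + 6, 2s + 7)
Step 1: at (-3, 0.5), ∇f = (-12, 8) → (-3, 0.5) − 0.25·(-12, 8) = (0, -1.5)
Step 2: at (0, -1.5), ∇f = (6, 4) → (0, -1.5) − 0.25·(6, 4) = (-1.5, -2.5)
Step 3: at (-1.5, -2.5), ∇f = (-3, 2) → (-1.5, -2.5) − 0.25·(-3, 2) = (-0.75, -3)
Step 4: at (-0.75, -3), ∇f = (1.5, 1) → (-0.75, -3) − 0.25·(1.5, 1) = (-1.125, -3.25)
∂f/∂r at (-1.125, -3.25) = -0.75

-0.75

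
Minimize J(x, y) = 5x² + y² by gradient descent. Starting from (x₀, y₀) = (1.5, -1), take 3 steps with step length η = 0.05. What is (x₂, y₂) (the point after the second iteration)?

(0.375, -0.81)

∇J = (10x, 2y)
Step 1: at (1.5, -1), ∇J = (15, -2) → (1.5, -1) − 0.05·(15, -2) = (0.75, -0.9)
Step 2: at (0.75, -0.9), ∇J = (7.5, -1.8) → (0.75, -0.9) − 0.05·(7.5, -1.8) = (0.375, -0.81)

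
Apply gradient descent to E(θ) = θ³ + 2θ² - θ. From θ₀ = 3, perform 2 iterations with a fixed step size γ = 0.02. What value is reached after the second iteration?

1.779744

E′(θ) = 3θ² + 4θ - 1
θ₁ = 3 − 0.02·38 = 2.24
θ₂ = 2.24 − 0.02·23.0128 = 1.779744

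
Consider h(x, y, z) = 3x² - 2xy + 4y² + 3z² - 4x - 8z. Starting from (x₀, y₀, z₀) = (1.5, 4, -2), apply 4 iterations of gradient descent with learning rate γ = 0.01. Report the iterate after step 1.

(1.53, 3.71, -1.8)

∇h = (6x - 2y - 4, -2x + 8y, 6z - 8)
(x₁, y₁, z₁) = (1.5, 4, -2) − 0.01·(-3, 29, -20) = (1.53, 3.71, -1.8)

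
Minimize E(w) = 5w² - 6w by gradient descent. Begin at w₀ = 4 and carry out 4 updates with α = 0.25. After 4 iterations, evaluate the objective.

1479.55078125

E′(w) = 10w - 6
w₁ = 4 − 0.25·34 = -4.5
w₂ = -4.5 − 0.25·(-51) = 8.25
w₃ = 8.25 − 0.25·76.5 = -10.875
w₄ = -10.875 − 0.25·(-114.75) = 17.8125
E(17.8125) = 1479.55078125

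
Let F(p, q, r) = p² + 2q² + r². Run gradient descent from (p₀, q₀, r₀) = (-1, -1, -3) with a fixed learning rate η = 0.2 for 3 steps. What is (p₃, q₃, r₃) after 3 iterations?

∇F = (2p, 4q, 2r)
Step 1: at (-1, -1, -3), ∇F = (-2, -4, -6) → (-1, -1, -3) − 0.2·(-2, -4, -6) = (-0.6, -0.2, -1.8)
Step 2: at (-0.6, -0.2, -1.8), ∇F = (-1.2, -0.8, -3.6) → (-0.6, -0.2, -1.8) − 0.2·(-1.2, -0.8, -3.6) = (-0.36, -0.04, -1.08)
Step 3: at (-0.36, -0.04, -1.08), ∇F = (-0.72, -0.16, -2.16) → (-0.36, -0.04, -1.08) − 0.2·(-0.72, -0.16, -2.16) = (-0.216, -0.008, -0.648)

(-0.216, -0.008, -0.648)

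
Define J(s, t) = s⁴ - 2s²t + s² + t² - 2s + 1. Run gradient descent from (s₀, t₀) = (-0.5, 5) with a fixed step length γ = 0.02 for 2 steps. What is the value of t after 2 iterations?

4.633476

∇J = (4s³ - 4st + 2s - 2, -2s² + 2t)
Step 1: at (-0.5, 5), ∇J = (6.5, 9.5) → (-0.5, 5) − 0.02·(6.5, 9.5) = (-0.63, 4.81)
Step 2: at (-0.63, 4.81), ∇J = (7.861012, 8.8262) → (-0.63, 4.81) − 0.02·(7.861012, 8.8262) = (-0.78722024, 4.633476)
t = 4.633476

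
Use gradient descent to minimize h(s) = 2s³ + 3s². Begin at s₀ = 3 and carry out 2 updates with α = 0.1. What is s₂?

h′(s) = 6s² + 6s
s₁ = 3 − 0.1·72 = -4.2
s₂ = -4.2 − 0.1·80.64 = -12.264

-12.264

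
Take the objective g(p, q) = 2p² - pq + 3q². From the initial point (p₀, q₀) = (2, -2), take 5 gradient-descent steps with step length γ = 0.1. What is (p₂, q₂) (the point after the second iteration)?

∇g = (4p - q, -p + 6q)
(p₁, q₁) = (2, -2) − 0.1·(10, -14) = (1, -0.6)
(p₂, q₂) = (1, -0.6) − 0.1·(4.6, -4.6) = (0.54, -0.14)

(0.54, -0.14)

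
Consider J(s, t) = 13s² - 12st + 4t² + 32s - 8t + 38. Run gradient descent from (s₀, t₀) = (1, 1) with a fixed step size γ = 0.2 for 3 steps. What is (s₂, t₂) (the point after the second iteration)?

∇J = (26s - 12t + 32, -12s + 8t - 8)
Step 1: at (1, 1), ∇J = (46, -12) → (1, 1) − 0.2·(46, -12) = (-8.2, 3.4)
Step 2: at (-8.2, 3.4), ∇J = (-222, 117.6) → (-8.2, 3.4) − 0.2·(-222, 117.6) = (36.2, -20.12)

(36.2, -20.12)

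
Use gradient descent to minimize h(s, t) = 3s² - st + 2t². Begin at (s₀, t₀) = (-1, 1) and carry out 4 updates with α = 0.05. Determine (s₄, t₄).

(-0.16305625, 0.33330625)

∇h = (6s - t, -s + 4t)
Step 1: at (-1, 1), ∇h = (-7, 5) → (-1, 1) − 0.05·(-7, 5) = (-0.65, 0.75)
Step 2: at (-0.65, 0.75), ∇h = (-4.65, 3.65) → (-0.65, 0.75) − 0.05·(-4.65, 3.65) = (-0.4175, 0.5675)
Step 3: at (-0.4175, 0.5675), ∇h = (-3.0725, 2.6875) → (-0.4175, 0.5675) − 0.05·(-3.0725, 2.6875) = (-0.263875, 0.433125)
Step 4: at (-0.263875, 0.433125), ∇h = (-2.016375, 1.996375) → (-0.263875, 0.433125) − 0.05·(-2.016375, 1.996375) = (-0.16305625, 0.33330625)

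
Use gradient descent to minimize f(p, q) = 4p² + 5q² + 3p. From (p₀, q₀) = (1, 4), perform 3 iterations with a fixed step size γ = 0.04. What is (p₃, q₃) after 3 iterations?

(0.057344, 0.864)

∇f = (8p + 3, 10q)
Step 1: at (1, 4), ∇f = (11, 40) → (1, 4) − 0.04·(11, 40) = (0.56, 2.4)
Step 2: at (0.56, 2.4), ∇f = (7.48, 24) → (0.56, 2.4) − 0.04·(7.48, 24) = (0.2608, 1.44)
Step 3: at (0.2608, 1.44), ∇f = (5.0864, 14.4) → (0.2608, 1.44) − 0.04·(5.0864, 14.4) = (0.057344, 0.864)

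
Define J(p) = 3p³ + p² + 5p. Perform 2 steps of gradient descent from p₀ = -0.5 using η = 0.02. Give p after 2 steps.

J′(p) = 9p² + 2p + 5
Step 1: J′(-0.5) = 6.25; p₁ = -0.5 − 0.02·6.25 = -0.625
Step 2: J′(-0.625) = 7.265625; p₂ = -0.625 − 0.02·7.265625 = -0.7703125

-0.7703125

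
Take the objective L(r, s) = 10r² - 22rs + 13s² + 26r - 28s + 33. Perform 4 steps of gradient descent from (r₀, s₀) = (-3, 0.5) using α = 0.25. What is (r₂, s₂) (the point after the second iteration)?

(-106.875, 119.75)

∇L = (20r - 22s + 26, -22r + 26s - 28)
(r₁, s₁) = (-3, 0.5) − 0.25·(-45, 51) = (8.25, -12.25)
(r₂, s₂) = (8.25, -12.25) − 0.25·(460.5, -528) = (-106.875, 119.75)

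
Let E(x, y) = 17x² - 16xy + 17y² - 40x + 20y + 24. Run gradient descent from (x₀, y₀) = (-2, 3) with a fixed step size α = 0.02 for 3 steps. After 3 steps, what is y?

-0.059008

∇E = (34x - 16y - 40, -16x + 34y + 20)
(x₁, y₁) = (-2, 3) − 0.02·(-156, 154) = (1.12, -0.08)
(x₂, y₂) = (1.12, -0.08) − 0.02·(-0.64, -0.64) = (1.1328, -0.0672)
(x₃, y₃) = (1.1328, -0.0672) − 0.02·(-0.4096, -0.4096) = (1.140992, -0.059008)
y = -0.059008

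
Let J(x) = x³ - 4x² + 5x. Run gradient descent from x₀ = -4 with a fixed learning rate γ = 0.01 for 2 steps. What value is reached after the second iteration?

-5.993675

J′(x) = 3x² - 8x + 5
Step 1: J′(-4) = 85; x₁ = -4 − 0.01·85 = -4.85
Step 2: J′(-4.85) = 114.3675; x₂ = -4.85 − 0.01·114.3675 = -5.993675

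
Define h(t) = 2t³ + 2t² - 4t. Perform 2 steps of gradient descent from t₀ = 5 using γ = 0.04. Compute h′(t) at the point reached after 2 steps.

h′(t) = 6t² + 4t - 4
t₁ = 5 − 0.04·166 = -1.64
t₂ = -1.64 − 0.04·5.5776 = -1.863104
h′(t) at (-1.863104) = 9.374523088896

9.374523088896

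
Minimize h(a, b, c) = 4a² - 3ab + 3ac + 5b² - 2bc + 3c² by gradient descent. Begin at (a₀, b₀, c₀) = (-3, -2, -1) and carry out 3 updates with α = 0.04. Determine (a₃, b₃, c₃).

(-1.20576, -0.988416, -0.137408)

∇h = (8a - 3b + 3c, -3a + 10b - 2c, 3a - 2b + 6c)
Step 1: at (-3, -2, -1), ∇h = (-21, -9, -11) → (-3, -2, -1) − 0.04·(-21, -9, -11) = (-2.16, -1.64, -0.56)
Step 2: at (-2.16, -1.64, -0.56), ∇h = (-14.04, -8.8, -6.56) → (-2.16, -1.64, -0.56) − 0.04·(-14.04, -8.8, -6.56) = (-1.5984, -1.288, -0.2976)
Step 3: at (-1.5984, -1.288, -0.2976), ∇h = (-9.816, -7.4896, -4.0048) → (-1.5984, -1.288, -0.2976) − 0.04·(-9.816, -7.4896, -4.0048) = (-1.20576, -0.988416, -0.137408)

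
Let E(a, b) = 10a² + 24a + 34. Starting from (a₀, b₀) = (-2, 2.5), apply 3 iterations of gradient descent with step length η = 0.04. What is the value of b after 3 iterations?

∇E = (20a + 24, 0)
(a₁, b₁) = (-2, 2.5) − 0.04·(-16, 0) = (-1.36, 2.5)
(a₂, b₂) = (-1.36, 2.5) − 0.04·(-3.2, 0) = (-1.232, 2.5)
(a₃, b₃) = (-1.232, 2.5) − 0.04·(-0.64, 0) = (-1.2064, 2.5)
b = 2.5

2.5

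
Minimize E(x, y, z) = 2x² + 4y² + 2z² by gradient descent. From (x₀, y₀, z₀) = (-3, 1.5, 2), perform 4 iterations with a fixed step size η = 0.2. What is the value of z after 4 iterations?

0.0032

∇E = (4x, 8y, 4z)
(x₁, y₁, z₁) = (-3, 1.5, 2) − 0.2·(-12, 12, 8) = (-0.6, -0.9, 0.4)
(x₂, y₂, z₂) = (-0.6, -0.9, 0.4) − 0.2·(-2.4, -7.2, 1.6) = (-0.12, 0.54, 0.08)
(x₃, y₃, z₃) = (-0.12, 0.54, 0.08) − 0.2·(-0.48, 4.32, 0.32) = (-0.024, -0.324, 0.016)
(x₄, y₄, z₄) = (-0.024, -0.324, 0.016) − 0.2·(-0.096, -2.592, 0.064) = (-0.0048, 0.1944, 0.0032)
z = 0.0032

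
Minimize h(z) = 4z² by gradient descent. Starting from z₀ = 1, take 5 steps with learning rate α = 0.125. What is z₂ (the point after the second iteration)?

h′(z) = 8z
z₁ = 1 − 0.125·8 = 0
z₂ = 0 − 0.125·0 = 0

0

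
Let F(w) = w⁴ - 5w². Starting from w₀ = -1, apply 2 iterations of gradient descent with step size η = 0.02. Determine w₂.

-1.23160576

F′(w) = 4w³ - 10w
Step 1: F′(-1) = 6; w₁ = -1 − 0.02·6 = -1.12
Step 2: F′(-1.12) = 5.580288; w₂ = -1.12 − 0.02·5.580288 = -1.23160576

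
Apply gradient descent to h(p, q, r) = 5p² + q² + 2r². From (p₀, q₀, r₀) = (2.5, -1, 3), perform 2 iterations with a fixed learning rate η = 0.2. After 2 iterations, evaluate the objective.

31.4084

∇h = (10p, 2q, 4r)
(p₁, q₁, r₁) = (2.5, -1, 3) − 0.2·(25, -2, 12) = (-2.5, -0.6, 0.6)
(p₂, q₂, r₂) = (-2.5, -0.6, 0.6) − 0.2·(-25, -1.2, 2.4) = (2.5, -0.36, 0.12)
h(2.5, -0.36, 0.12) = 31.4084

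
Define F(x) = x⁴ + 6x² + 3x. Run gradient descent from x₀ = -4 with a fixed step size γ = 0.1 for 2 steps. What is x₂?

F′(x) = 4x³ + 12x + 3
Step 1: F′(-4) = -301; x₁ = -4 − 0.1·(-301) = 26.1
Step 2: F′(26.1) = 71434.524; x₂ = 26.1 − 0.1·71434.524 = -7117.3524

-7117.3524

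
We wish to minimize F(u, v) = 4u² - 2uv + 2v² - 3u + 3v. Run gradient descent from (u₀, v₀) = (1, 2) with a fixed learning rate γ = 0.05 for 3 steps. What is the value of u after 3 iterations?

∇F = (8u - 2v - 3, -2u + 4v + 3)
Step 1: at (1, 2), ∇F = (1, 9) → (1, 2) − 0.05·(1, 9) = (0.95, 1.55)
Step 2: at (0.95, 1.55), ∇F = (1.5, 7.3) → (0.95, 1.55) − 0.05·(1.5, 7.3) = (0.875, 1.185)
Step 3: at (0.875, 1.185), ∇F = (1.63, 5.99) → (0.875, 1.185) − 0.05·(1.63, 5.99) = (0.7935, 0.8855)
u = 0.7935

0.7935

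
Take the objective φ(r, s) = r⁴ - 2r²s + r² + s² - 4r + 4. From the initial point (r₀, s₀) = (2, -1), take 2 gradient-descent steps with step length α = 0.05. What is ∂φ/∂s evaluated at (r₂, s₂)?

-0.98

∇φ = (4r³ - 4rs + 2r - 4, -2r² + 2s)
(r₁, s₁) = (2, -1) − 0.05·(40, -10) = (0, -0.5)
(r₂, s₂) = (0, -0.5) − 0.05·(-4, -1) = (0.2, -0.45)
∂φ/∂s at (0.2, -0.45) = -0.98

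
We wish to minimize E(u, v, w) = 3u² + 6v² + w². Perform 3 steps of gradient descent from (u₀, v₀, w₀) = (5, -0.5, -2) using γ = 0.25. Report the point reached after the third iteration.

(-0.625, 4, -0.25)

∇E = (6u, 12v, 2w)
(u₁, v₁, w₁) = (5, -0.5, -2) − 0.25·(30, -6, -4) = (-2.5, 1, -1)
(u₂, v₂, w₂) = (-2.5, 1, -1) − 0.25·(-15, 12, -2) = (1.25, -2, -0.5)
(u₃, v₃, w₃) = (1.25, -2, -0.5) − 0.25·(7.5, -24, -1) = (-0.625, 4, -0.25)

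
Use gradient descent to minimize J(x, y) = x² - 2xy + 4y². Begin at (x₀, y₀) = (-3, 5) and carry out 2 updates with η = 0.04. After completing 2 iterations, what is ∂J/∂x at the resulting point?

-7.7568

∇J = (2x - 2y, -2x + 8y)
(x₁, y₁) = (-3, 5) − 0.04·(-16, 46) = (-2.36, 3.16)
(x₂, y₂) = (-2.36, 3.16) − 0.04·(-11.04, 30) = (-1.9184, 1.96)
∂J/∂x at (-1.9184, 1.96) = -7.7568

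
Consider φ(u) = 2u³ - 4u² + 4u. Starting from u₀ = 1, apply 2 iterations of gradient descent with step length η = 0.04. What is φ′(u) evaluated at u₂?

1.537790386176

φ′(u) = 6u² - 8u + 4
u₁ = 1 − 0.04·2 = 0.92
u₂ = 0.92 − 0.04·1.7184 = 0.851264
φ′(u) at (0.851264) = 1.537790386176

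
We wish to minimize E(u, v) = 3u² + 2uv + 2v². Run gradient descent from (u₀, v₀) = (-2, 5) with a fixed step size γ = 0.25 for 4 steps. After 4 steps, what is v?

∇E = (6u + 2v, 2u + 4v)
Step 1: at (-2, 5), ∇E = (-2, 16) → (-2, 5) − 0.25·(-2, 16) = (-1.5, 1)
Step 2: at (-1.5, 1), ∇E = (-7, 1) → (-1.5, 1) − 0.25·(-7, 1) = (0.25, 0.75)
Step 3: at (0.25, 0.75), ∇E = (3, 3.5) → (0.25, 0.75) − 0.25·(3, 3.5) = (-0.5, -0.125)
Step 4: at (-0.5, -0.125), ∇E = (-3.25, -1.5) → (-0.5, -0.125) − 0.25·(-3.25, -1.5) = (0.3125, 0.25)
v = 0.25

0.25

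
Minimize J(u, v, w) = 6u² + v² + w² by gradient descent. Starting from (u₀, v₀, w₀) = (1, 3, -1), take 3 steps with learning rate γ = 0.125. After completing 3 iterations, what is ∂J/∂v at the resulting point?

∇J = (12u, 2v, 2w)
(u₁, v₁, w₁) = (1, 3, -1) − 0.125·(12, 6, -2) = (-0.5, 2.25, -0.75)
(u₂, v₂, w₂) = (-0.5, 2.25, -0.75) − 0.125·(-6, 4.5, -1.5) = (0.25, 1.6875, -0.5625)
(u₃, v₃, w₃) = (0.25, 1.6875, -0.5625) − 0.125·(3, 3.375, -1.125) = (-0.125, 1.265625, -0.421875)
∂J/∂v at (-0.125, 1.265625, -0.421875) = 2.53125

2.53125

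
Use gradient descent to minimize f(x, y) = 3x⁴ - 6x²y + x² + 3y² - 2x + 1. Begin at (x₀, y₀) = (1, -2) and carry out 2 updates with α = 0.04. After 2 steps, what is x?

-0.01357568

∇f = (12x³ - 12xy + 2x - 2, -6x² + 6y)
Step 1: at (1, -2), ∇f = (36, -18) → (1, -2) − 0.04·(36, -18) = (-0.44, -1.28)
Step 2: at (-0.44, -1.28), ∇f = (-10.660608, -8.8416) → (-0.44, -1.28) − 0.04·(-10.660608, -8.8416) = (-0.01357568, -0.926336)
x = -0.01357568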